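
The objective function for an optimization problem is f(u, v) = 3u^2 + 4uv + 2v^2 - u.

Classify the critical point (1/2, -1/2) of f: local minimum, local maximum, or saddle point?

The Hessian of f is constant: H = [[6, 4], [4, 4]].
det(H) = 6·4 − 4² = 8.
det(H) > 0 and tr(H) = 10 > 0, so H is positive definite and the point is a local minimum.

local minimum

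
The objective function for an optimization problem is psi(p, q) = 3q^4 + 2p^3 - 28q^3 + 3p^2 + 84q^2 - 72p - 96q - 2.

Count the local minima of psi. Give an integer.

psi separates as a function of p plus a function of q, so ∇psi=0 decouples.
∂psi/∂p = 6(p - 3)(p + 4) = 0 at p ∈ {-4, 3}; ∂psi/∂q = 12(q - 4)(q - 2)(q - 1) = 0 at q ∈ {1, 2, 4}.
The Hessian is diagonal: diag(psi_pp, psi_qq). Second derivatives: psi_pp(-4)=-42, psi_pp(3)=42; psi_qq(1)=36, psi_qq(2)=-24, psi_qq(4)=72.
Local minima occur where both diagonal entries positive: (3, 1), (3, 4). Count: 2.

2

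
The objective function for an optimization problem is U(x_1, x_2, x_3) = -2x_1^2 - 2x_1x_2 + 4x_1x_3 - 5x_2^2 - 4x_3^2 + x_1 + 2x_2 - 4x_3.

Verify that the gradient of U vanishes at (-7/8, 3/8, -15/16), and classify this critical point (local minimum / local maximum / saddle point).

local maximum

∇U = (-4x_1 - 2x_2 + 4x_3 + 1, -2x_1 - 10x_2 + 2, 4x_1 - 8x_3 - 4); substituting (-7/8, 3/8, -15/16) gives ∇U = (0, 0, 0), so (-7/8, 3/8, -15/16) is indeed a critical point.
The Hessian is constant: H = [[-4, -2, 4], [-2, -10, 0], [4, 0, -8]].
Leading principal minors: Δ₁ = -4, Δ₂ = 36, Δ₃ = -128.
The minors alternate sign starting negative (−, +, −), so H is negative definite: a local maximum.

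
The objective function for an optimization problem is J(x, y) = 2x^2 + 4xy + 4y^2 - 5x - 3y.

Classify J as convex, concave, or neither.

J is quadratic, so its Hessian is the constant matrix H = [[4, 4], [4, 8]].
det(H) = 16, tr(H) = 12.
det(H) > 0 and tr(H) > 0, so H is positive definite everywhere: convex.

convex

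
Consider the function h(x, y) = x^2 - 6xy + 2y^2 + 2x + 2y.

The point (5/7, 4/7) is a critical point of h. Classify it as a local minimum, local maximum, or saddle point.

saddle point

The Hessian of h is constant: H = [[2, -6], [-6, 4]].
det(H) = 2·4 − (-6)² = -28.
Since det(H) < 0, H is indefinite and the critical point is a saddle point.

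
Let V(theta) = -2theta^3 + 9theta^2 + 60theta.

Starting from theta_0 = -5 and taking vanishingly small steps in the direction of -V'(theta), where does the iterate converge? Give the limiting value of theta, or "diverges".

V'(theta) = -6(theta - 5)(theta + 2), so V'(-5) = -180.
Gradient descent moves in the -V' direction, i.e. theta is increasing.
The nearest critical point in that direction is theta = -2, where V'' = 42 > 0 (a local minimum). The iterate converges there.

-2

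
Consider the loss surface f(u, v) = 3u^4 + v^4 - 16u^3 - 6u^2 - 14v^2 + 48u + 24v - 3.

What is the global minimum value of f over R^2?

f(u,v) separates as P(u) + Q(v) − 3, so its minimum is min P + min Q − 3.
P'(u) = 12(u - 4)(u - 1)(u + 1) vanishes at u ∈ {-1, 1, 4}; Q'(v) = 4(v - 2)(v - 1)(v + 3) vanishes at v ∈ {-3, 1, 2}.
Local minima of P (where P''>0): P(-1)=-35, P(4)=-160. Local minima of Q: Q(-3)=-117, Q(2)=8.
So the global minimum of f is P(4) + Q(-3) − 3 = -160 − 117 − 3 = -280, attained at (4, -3).

-280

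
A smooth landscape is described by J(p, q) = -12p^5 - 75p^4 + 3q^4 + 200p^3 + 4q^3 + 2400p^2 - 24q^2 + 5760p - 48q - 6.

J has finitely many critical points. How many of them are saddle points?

J separates as a function of p plus a function of q, so ∇J=0 decouples.
∂J/∂p = -60(p - 4)(p + 2)(p + 3)(p + 4) = 0 at p ∈ {-4, -3, -2, 4}; ∂J/∂q = 12(q - 2)(q + 1)(q + 2) = 0 at q ∈ {-2, -1, 2}.
The Hessian is diagonal: diag(J_pp, J_qq). Second derivatives: J_pp(-4)=960, J_pp(-3)=-420, J_pp(-2)=720, J_pp(4)=-20160; J_qq(-2)=48, J_qq(-1)=-36, J_qq(2)=144.
Saddle points occur where the two diagonal entries have opposite signs: (-4, -1), (-3, -2), (-3, 2), (-2, -1), (4, -2), (4, 2). Count: 6.

6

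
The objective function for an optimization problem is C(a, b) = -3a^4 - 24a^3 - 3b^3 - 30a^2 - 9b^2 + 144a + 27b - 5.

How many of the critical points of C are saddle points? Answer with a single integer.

3

C separates as a function of a plus a function of b, so ∇C=0 decouples.
∂C/∂a = -12(a - 1)(a + 3)(a + 4) = 0 at a ∈ {-4, -3, 1}; ∂C/∂b = -9(b - 1)(b + 3) = 0 at b ∈ {-3, 1}.
The Hessian is diagonal: diag(C_aa, C_bb). Second derivatives: C_aa(-4)=-60, C_aa(-3)=48, C_aa(1)=-240; C_bb(-3)=36, C_bb(1)=-36.
Saddle points occur where the two diagonal entries have opposite signs: (-4, -3), (-3, 1), (1, -3). Count: 3.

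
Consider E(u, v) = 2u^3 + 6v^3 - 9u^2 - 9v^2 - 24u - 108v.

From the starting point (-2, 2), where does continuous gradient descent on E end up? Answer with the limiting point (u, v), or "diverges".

diverges

E is separable, so gradient descent decouples: u follows -∂E/∂u, v follows -∂E/∂v.
∂E/∂u = 6(u - 4)(u + 1); at u=-2 this is 36, so u decreases.
∂E/∂v = 18(v - 3)(v + 2); at v=2 this is -72, so v increases.
The u-coordinate has no critical point in that direction and runs off to infinity.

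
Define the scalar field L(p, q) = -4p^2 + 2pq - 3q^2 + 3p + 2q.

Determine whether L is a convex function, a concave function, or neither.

L is quadratic, so its Hessian is the constant matrix H = [[-8, 2], [2, -6]].
det(H) = 44, tr(H) = -14.
det(H) > 0 and tr(H) < 0, so H is negative definite everywhere: concave.

concave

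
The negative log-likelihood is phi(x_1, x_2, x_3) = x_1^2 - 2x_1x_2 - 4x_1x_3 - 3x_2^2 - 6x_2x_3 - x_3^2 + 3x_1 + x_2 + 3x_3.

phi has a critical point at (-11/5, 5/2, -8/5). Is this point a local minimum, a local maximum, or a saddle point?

The Hessian is constant: H = [[2, -2, -4], [-2, -6, -6], [-4, -6, -2]].
Leading principal minors: Δ₁ = 2, Δ₂ = -16, Δ₃ = -40.
The minors fit neither the all-positive nor the alternating-sign pattern, so H is indefinite: a saddle point.

saddle point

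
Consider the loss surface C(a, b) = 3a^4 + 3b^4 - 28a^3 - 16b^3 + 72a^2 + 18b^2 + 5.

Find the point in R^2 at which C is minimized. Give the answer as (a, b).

(0, 3)

C(a,b) separates as P(a) + Q(b) + 5, so its minimum is min P + min Q + 5.
P'(a) = 12a(a - 4)(a - 3) vanishes at a ∈ {0, 3, 4}; Q'(b) = 12b(b - 3)(b - 1) vanishes at b ∈ {0, 1, 3}.
Local minima of P (where P''>0): P(0)=0, P(4)=128. Local minima of Q: Q(0)=0, Q(3)=-27.
So the global minimum of C is P(0) + Q(3) + 5 = 0 − 27 + 5 = -22, attained at (0, 3).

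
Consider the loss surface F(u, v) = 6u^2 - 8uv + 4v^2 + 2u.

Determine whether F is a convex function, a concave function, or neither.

F is quadratic, so its Hessian is the constant matrix H = [[12, -8], [-8, 8]].
det(H) = 32, tr(H) = 20.
det(H) > 0 and tr(H) > 0, so H is positive definite everywhere: convex.

convex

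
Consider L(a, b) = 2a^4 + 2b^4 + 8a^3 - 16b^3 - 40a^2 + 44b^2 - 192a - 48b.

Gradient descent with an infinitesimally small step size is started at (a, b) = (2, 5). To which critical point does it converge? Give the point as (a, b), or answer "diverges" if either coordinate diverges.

(3, 3)

L is separable, so gradient descent decouples: a follows -∂L/∂a, b follows -∂L/∂b.
∂L/∂a = 8(a - 3)(a + 2)(a + 4); at a=2 this is -192, so a increases.
∂L/∂b = 8(b - 3)(b - 2)(b - 1); at b=5 this is 192, so b decreases.
a converges to its nearest critical value 3 (a local min of the a-part); b converges to 3. The iterate converges to (3, 3).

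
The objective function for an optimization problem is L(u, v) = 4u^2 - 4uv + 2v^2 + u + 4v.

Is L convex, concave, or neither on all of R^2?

convex

L is quadratic, so its Hessian is the constant matrix H = [[8, -4], [-4, 4]].
det(H) = 16, tr(H) = 12.
det(H) > 0 and tr(H) > 0, so H is positive definite everywhere: convex.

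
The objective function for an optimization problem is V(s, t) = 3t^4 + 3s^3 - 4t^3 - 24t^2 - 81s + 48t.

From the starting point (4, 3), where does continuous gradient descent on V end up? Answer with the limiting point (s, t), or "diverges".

(3, 2)

V is separable, so gradient descent decouples: s follows -∂V/∂s, t follows -∂V/∂t.
∂V/∂s = 9(s - 3)(s + 3); at s=4 this is 63, so s decreases.
∂V/∂t = 12(t - 2)(t - 1)(t + 2); at t=3 this is 120, so t decreases.
s converges to its nearest critical value 3 (a local min of the s-part); t converges to 2. The iterate converges to (3, 2).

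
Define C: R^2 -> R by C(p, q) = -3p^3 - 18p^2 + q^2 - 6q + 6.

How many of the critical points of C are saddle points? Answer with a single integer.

C separates as a function of p plus a function of q, so ∇C=0 decouples.
∂C/∂p = -9p(p + 4) = 0 at p ∈ {-4, 0}; ∂C/∂q = 2(q - 3) = 0 at q ∈ {3}.
The Hessian is diagonal: diag(C_pp, C_qq). Second derivatives: C_pp(-4)=36, C_pp(0)=-36; C_qq(3)=2.
Saddle points occur where the two diagonal entries have opposite signs: (0, 3). Count: 1.

1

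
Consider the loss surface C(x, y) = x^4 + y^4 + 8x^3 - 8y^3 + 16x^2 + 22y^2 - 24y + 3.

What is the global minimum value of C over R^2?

C(x,y) separates as P(x) + Q(y) + 3, so its minimum is min P + min Q + 3.
P'(x) = 4x(x + 2)(x + 4) vanishes at x ∈ {-4, -2, 0}; Q'(y) = 4(y - 3)(y - 2)(y - 1) vanishes at y ∈ {1, 2, 3}.
Local minima of P (where P''>0): P(-4)=0, P(0)=0. Local minima of Q: Q(1)=-9, Q(3)=-9.
So the global minimum of C is P(-4) + Q(1) + 3 = 0 − 9 + 3 = -6, attained at (-4, 1).

-6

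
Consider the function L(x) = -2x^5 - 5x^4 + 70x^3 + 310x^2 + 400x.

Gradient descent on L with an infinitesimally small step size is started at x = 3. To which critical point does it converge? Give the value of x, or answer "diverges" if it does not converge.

-1

L'(x) = -10(x - 5)(x + 1)(x + 2)(x + 4), so L'(3) = 2800.
Gradient descent moves in the -L' direction, i.e. x is decreasing.
The nearest critical point in that direction is x = -1, where L'' = 180 > 0 (a local minimum). The iterate converges there.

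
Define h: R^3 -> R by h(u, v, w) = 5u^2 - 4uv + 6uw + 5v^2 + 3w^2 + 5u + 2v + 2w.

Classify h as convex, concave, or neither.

convex

h is quadratic, so its Hessian is the constant matrix H = [[10, -4, 6], [-4, 10, 0], [6, 0, 6]].
Leading principal minors: 10, 84, 144.
All positive ⇒ H ≻ 0 ⇒ convex.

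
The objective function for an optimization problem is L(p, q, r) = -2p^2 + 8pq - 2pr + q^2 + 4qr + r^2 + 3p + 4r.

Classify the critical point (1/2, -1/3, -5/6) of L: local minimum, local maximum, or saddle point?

saddle point

The Hessian is constant: H = [[-4, 8, -2], [8, 2, 4], [-2, 4, 2]].
Leading principal minors: Δ₁ = -4, Δ₂ = -72, Δ₃ = -216.
The minors fit neither the all-positive nor the alternating-sign pattern, so H is indefinite: a saddle point.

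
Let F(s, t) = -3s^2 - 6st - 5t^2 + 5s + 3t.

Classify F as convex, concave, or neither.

concave

F is quadratic, so its Hessian is the constant matrix H = [[-6, -6], [-6, -10]].
det(H) = 24, tr(H) = -16.
det(H) > 0 and tr(H) < 0, so H is negative definite everywhere: concave.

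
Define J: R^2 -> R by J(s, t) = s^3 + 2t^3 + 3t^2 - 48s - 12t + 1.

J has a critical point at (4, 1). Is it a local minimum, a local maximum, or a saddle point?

local minimum

The mixed partial ∂²J/∂s∂t is 0, so the Hessian at any point is diag(J_ss, J_tt) = diag(6s, 6(2t + 1)).
At (4, 1): H = diag(24, 18).
Both eigenvalues are positive, so H is positive definite: a local minimum.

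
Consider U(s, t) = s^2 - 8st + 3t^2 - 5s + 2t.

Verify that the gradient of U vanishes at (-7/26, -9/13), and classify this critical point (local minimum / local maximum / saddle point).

saddle point

∇U = (2s - 8t - 5, -8s + 6t + 2); substituting (-7/26, -9/13) gives ∇U = (0, 0), so (-7/26, -9/13) is indeed a critical point.
The Hessian of U is constant: H = [[2, -8], [-8, 6]].
det(H) = 2·6 − (-8)² = -52.
Since det(H) < 0, H is indefinite and the critical point is a saddle point.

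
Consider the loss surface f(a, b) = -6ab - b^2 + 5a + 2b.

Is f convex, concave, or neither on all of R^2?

neither

f is quadratic, so its Hessian is the constant matrix H = [[0, -6], [-6, -2]].
det(H) = -36, tr(H) = -2.
det(H) < 0, so H is indefinite: neither convex nor concave.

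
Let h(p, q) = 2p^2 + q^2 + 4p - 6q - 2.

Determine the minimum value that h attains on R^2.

-13

h(p,q) separates as A(p) + B(q) − 2, so its minimum is min A + min B − 2.
A'(p) = 4p + 4 vanishes at p ∈ {-1}; B'(q) = 2q - 6 vanishes at q ∈ {3}.
Local minima of A (where A''>0): A(-1)=-2. Local minima of B: B(3)=-9.
So the global minimum of h is A(-1) + B(3) − 2 = -2 − 9 − 2 = -13, attained at (-1, 3).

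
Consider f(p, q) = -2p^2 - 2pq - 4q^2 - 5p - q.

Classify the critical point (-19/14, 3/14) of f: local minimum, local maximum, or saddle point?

The Hessian of f is constant: H = [[-4, -2], [-2, -8]].
det(H) = (-4)·(-8) − (-2)² = 28.
det(H) > 0 and tr(H) = -12 < 0, so H is negative definite and the point is a local maximum.

local maximum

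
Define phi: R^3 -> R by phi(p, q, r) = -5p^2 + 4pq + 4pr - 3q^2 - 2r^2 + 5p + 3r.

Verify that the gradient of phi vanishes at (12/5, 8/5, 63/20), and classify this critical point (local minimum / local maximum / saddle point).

local maximum

∇phi = (-10p + 4q + 4r + 5, 4p - 6q, 4p - 4r + 3); substituting (12/5, 8/5, 63/20) gives ∇phi = (0, 0, 0), so (12/5, 8/5, 63/20) is indeed a critical point.
The Hessian is constant: H = [[-10, 4, 4], [4, -6, 0], [4, 0, -4]].
Leading principal minors: Δ₁ = -10, Δ₂ = 44, Δ₃ = -80.
The minors alternate sign starting negative (−, +, −), so H is negative definite: a local maximum.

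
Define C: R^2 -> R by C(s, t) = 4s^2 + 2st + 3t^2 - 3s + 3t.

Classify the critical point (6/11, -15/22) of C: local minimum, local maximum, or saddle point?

local minimum

The Hessian of C is constant: H = [[8, 2], [2, 6]].
det(H) = 8·6 − 2² = 44.
det(H) > 0 and tr(H) = 14 > 0, so H is positive definite and the point is a local minimum.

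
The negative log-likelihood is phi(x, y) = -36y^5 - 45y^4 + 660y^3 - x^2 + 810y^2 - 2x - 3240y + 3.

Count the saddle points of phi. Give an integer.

2

phi separates as a function of x plus a function of y, so ∇phi=0 decouples.
∂phi/∂x = -2(x + 1) = 0 at x ∈ {-1}; ∂phi/∂y = -180(y - 3)(y - 1)(y + 2)(y + 3) = 0 at y ∈ {-3, -2, 1, 3}.
The Hessian is diagonal: diag(phi_xx, phi_yy). Second derivatives: phi_xx(-1)=-2; phi_yy(-3)=4320, phi_yy(-2)=-2700, phi_yy(1)=4320, phi_yy(3)=-10800.
Saddle points occur where the two diagonal entries have opposite signs: (-1, -3), (-1, 1). Count: 2.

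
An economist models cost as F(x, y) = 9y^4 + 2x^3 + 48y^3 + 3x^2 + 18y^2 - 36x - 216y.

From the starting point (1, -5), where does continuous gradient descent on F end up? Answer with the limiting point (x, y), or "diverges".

F is separable, so gradient descent decouples: x follows -∂F/∂x, y follows -∂F/∂y.
∂F/∂x = 6(x - 2)(x + 3); at x=1 this is -24, so x increases.
∂F/∂y = 36(y - 1)(y + 2)(y + 3); at y=-5 this is -1296, so y increases.
x converges to its nearest critical value 2 (a local min of the x-part); y converges to -3. The iterate converges to (2, -3).

(2, -3)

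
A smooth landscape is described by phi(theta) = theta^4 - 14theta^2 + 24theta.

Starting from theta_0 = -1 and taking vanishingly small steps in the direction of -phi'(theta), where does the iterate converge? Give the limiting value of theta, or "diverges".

phi'(theta) = 4(theta - 2)(theta - 1)(theta + 3), so phi'(-1) = 48.
Gradient descent moves in the -phi' direction, i.e. theta is decreasing.
The nearest critical point in that direction is theta = -3, where phi'' = 80 > 0 (a local minimum). The iterate converges there.

-3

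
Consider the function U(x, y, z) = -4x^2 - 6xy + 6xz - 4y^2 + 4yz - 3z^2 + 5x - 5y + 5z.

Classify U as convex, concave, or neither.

U is quadratic, so its Hessian is the constant matrix H = [[-8, -6, 6], [-6, -8, 4], [6, 4, -6]].
Leading principal minors: -8, 28, -40.
Signs alternate −, +, − ⇒ H ≺ 0 ⇒ concave.

concave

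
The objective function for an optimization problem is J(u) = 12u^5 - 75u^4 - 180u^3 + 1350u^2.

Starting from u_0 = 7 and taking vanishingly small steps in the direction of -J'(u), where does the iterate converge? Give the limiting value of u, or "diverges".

5

J'(u) = 60u(u - 5)(u - 3)(u + 3), so J'(7) = 33600.
Gradient descent moves in the -J' direction, i.e. u is decreasing.
The nearest critical point in that direction is u = 5, where J'' = 4800 > 0 (a local minimum). The iterate converges there.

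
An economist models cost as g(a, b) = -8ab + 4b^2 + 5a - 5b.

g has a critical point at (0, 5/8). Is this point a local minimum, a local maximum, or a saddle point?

The Hessian of g is constant: H = [[0, -8], [-8, 8]].
det(H) = 0·8 − (-8)² = -64.
Since det(H) < 0, H is indefinite and the critical point is a saddle point.

saddle point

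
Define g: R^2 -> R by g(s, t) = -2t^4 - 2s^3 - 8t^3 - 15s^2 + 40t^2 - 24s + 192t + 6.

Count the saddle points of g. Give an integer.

3

g separates as a function of s plus a function of t, so ∇g=0 decouples.
∂g/∂s = -6(s + 1)(s + 4) = 0 at s ∈ {-4, -1}; ∂g/∂t = -8(t - 3)(t + 2)(t + 4) = 0 at t ∈ {-4, -2, 3}.
The Hessian is diagonal: diag(g_ss, g_tt). Second derivatives: g_ss(-4)=18, g_ss(-1)=-18; g_tt(-4)=-112, g_tt(-2)=80, g_tt(3)=-280.
Saddle points occur where the two diagonal entries have opposite signs: (-4, -4), (-4, 3), (-1, -2). Count: 3.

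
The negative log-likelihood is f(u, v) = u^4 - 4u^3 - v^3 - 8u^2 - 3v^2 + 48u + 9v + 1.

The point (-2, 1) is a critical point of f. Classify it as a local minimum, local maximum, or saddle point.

The mixed partial ∂²f/∂u∂v is 0, so the Hessian at any point is diag(f_uu, f_vv) = diag(4(3u^2 - 6u - 4), -6(v + 1)).
At (-2, 1): H = diag(80, -12).
The eigenvalues have opposite signs, so H is indefinite: a saddle point.

saddle point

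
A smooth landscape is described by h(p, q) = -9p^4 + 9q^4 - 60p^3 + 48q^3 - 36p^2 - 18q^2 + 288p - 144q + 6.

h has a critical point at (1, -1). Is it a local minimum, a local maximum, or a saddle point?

The mixed partial ∂²h/∂p∂q is 0, so the Hessian at any point is diag(h_pp, h_qq) = diag(-36(3p^2 + 10p + 2), 36(3q^2 + 8q - 1)).
At (1, -1): H = diag(-540, -216).
Both eigenvalues are negative, so H is negative definite: a local maximum.

local maximum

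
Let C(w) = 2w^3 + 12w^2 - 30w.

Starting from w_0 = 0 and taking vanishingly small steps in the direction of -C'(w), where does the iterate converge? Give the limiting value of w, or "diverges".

1

C'(w) = 6(w - 1)(w + 5), so C'(0) = -30.
Gradient descent moves in the -C' direction, i.e. w is increasing.
The nearest critical point in that direction is w = 1, where C'' = 36 > 0 (a local minimum). The iterate converges there.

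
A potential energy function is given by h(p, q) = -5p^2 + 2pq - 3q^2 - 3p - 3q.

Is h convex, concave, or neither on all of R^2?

h is quadratic, so its Hessian is the constant matrix H = [[-10, 2], [2, -6]].
det(H) = 56, tr(H) = -16.
det(H) > 0 and tr(H) < 0, so H is negative definite everywhere: concave.

concave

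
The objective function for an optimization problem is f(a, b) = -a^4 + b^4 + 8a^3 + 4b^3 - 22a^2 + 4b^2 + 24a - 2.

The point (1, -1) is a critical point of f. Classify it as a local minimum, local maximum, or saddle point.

The mixed partial ∂²f/∂a∂b is 0, so the Hessian at any point is diag(f_aa, f_bb) = diag(4(-3a^2 + 12a - 11), 4(3b^2 + 6b + 2)).
At (1, -1): H = diag(-8, -4).
Both eigenvalues are negative, so H is negative definite: a local maximum.

local maximum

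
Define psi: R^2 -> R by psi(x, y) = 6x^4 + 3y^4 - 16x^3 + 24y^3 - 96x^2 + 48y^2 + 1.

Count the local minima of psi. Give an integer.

4

psi separates as a function of x plus a function of y, so ∇psi=0 decouples.
∂psi/∂x = 24x(x - 4)(x + 2) = 0 at x ∈ {-2, 0, 4}; ∂psi/∂y = 12y(y + 2)(y + 4) = 0 at y ∈ {-4, -2, 0}.
The Hessian is diagonal: diag(psi_xx, psi_yy). Second derivatives: psi_xx(-2)=288, psi_xx(0)=-192, psi_xx(4)=576; psi_yy(-4)=96, psi_yy(-2)=-48, psi_yy(0)=96.
Local minima occur where both diagonal entries positive: (-2, -4), (-2, 0), (4, -4), (4, 0). Count: 4.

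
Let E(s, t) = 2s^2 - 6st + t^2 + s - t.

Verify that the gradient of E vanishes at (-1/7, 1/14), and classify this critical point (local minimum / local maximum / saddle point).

∇E = (4s - 6t + 1, -6s + 2t - 1); substituting (-1/7, 1/14) gives ∇E = (0, 0), so (-1/7, 1/14) is indeed a critical point.
The Hessian of E is constant: H = [[4, -6], [-6, 2]].
det(H) = 4·2 − (-6)² = -28.
Since det(H) < 0, H is indefinite and the critical point is a saddle point.

saddle point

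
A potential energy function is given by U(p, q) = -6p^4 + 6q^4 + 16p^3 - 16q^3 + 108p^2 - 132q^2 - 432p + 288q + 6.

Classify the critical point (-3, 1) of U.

local maximum

The mixed partial ∂²U/∂p∂q is 0, so the Hessian at any point is diag(U_pp, U_qq) = diag(24(-3p^2 + 4p + 9), 24(3q^2 - 4q - 11)).
At (-3, 1): H = diag(-720, -288).
Both eigenvalues are negative, so H is negative definite: a local maximum.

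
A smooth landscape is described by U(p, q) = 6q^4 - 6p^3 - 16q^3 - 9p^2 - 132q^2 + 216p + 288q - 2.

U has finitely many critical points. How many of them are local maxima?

U separates as a function of p plus a function of q, so ∇U=0 decouples.
∂U/∂p = -18(p - 3)(p + 4) = 0 at p ∈ {-4, 3}; ∂U/∂q = 24(q - 4)(q - 1)(q + 3) = 0 at q ∈ {-3, 1, 4}.
The Hessian is diagonal: diag(U_pp, U_qq). Second derivatives: U_pp(-4)=126, U_pp(3)=-126; U_qq(-3)=672, U_qq(1)=-288, U_qq(4)=504.
Local maxima occur where both diagonal entries negative: (3, 1). Count: 1.

1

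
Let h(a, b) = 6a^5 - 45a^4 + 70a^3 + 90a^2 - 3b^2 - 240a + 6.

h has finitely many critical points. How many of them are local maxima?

2

h separates as a function of a plus a function of b, so ∇h=0 decouples.
∂h/∂a = 30(a - 4)(a - 2)(a - 1)(a + 1) = 0 at a ∈ {-1, 1, 2, 4}; ∂h/∂b = -6b = 0 at b ∈ {0}.
The Hessian is diagonal: diag(h_aa, h_bb). Second derivatives: h_aa(-1)=-900, h_aa(1)=180, h_aa(2)=-180, h_aa(4)=900; h_bb(0)=-6.
Local maxima occur where both diagonal entries negative: (-1, 0), (2, 0). Count: 2.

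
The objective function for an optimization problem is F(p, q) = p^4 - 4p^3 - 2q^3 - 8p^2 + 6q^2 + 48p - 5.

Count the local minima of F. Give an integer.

F separates as a function of p plus a function of q, so ∇F=0 decouples.
∂F/∂p = 4(p - 3)(p - 2)(p + 2) = 0 at p ∈ {-2, 2, 3}; ∂F/∂q = -6q(q - 2) = 0 at q ∈ {0, 2}.
The Hessian is diagonal: diag(F_pp, F_qq). Second derivatives: F_pp(-2)=80, F_pp(2)=-16, F_pp(3)=20; F_qq(0)=12, F_qq(2)=-12.
Local minima occur where both diagonal entries positive: (-2, 0), (3, 0). Count: 2.

2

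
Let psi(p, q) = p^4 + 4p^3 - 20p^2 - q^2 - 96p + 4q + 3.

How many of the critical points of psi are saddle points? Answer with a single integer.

psi separates as a function of p plus a function of q, so ∇psi=0 decouples.
∂psi/∂p = 4(p - 3)(p + 2)(p + 4) = 0 at p ∈ {-4, -2, 3}; ∂psi/∂q = -2(q - 2) = 0 at q ∈ {2}.
The Hessian is diagonal: diag(psi_pp, psi_qq). Second derivatives: psi_pp(-4)=56, psi_pp(-2)=-40, psi_pp(3)=140; psi_qq(2)=-2.
Saddle points occur where the two diagonal entries have opposite signs: (-4, 2), (3, 2). Count: 2.

2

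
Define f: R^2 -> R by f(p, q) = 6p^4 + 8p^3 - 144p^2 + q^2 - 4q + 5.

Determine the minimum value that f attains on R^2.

f(p,q) separates as A(p) + B(q) + 5, so its minimum is min A + min B + 5.
A'(p) = 24p(p - 3)(p + 4) vanishes at p ∈ {-4, 0, 3}; B'(q) = 2q - 4 vanishes at q ∈ {2}.
Local minima of A (where A''>0): A(-4)=-1280, A(3)=-594. Local minima of B: B(2)=-4.
So the global minimum of f is A(-4) + B(2) + 5 = -1280 − 4 + 5 = -1279, attained at (-4, 2).

-1279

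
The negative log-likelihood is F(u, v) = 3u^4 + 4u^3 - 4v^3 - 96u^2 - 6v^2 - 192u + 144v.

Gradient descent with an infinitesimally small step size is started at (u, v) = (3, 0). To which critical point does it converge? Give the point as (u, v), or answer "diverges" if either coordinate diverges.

(4, -4)

F is separable, so gradient descent decouples: u follows -∂F/∂u, v follows -∂F/∂v.
∂F/∂u = 12(u - 4)(u + 1)(u + 4); at u=3 this is -336, so u increases.
∂F/∂v = -12(v - 3)(v + 4); at v=0 this is 144, so v decreases.
u converges to its nearest critical value 4 (a local min of the u-part); v converges to -4. The iterate converges to (4, -4).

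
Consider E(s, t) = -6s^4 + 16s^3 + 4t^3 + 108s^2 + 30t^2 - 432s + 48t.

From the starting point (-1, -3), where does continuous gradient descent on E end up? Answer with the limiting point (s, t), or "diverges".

E is separable, so gradient descent decouples: s follows -∂E/∂s, t follows -∂E/∂t.
∂E/∂s = -24(s - 3)(s - 2)(s + 3); at s=-1 this is -576, so s increases.
∂E/∂t = 12(t + 1)(t + 4); at t=-3 this is -24, so t increases.
s converges to its nearest critical value 2 (a local min of the s-part); t converges to -1. The iterate converges to (2, -1).

(2, -1)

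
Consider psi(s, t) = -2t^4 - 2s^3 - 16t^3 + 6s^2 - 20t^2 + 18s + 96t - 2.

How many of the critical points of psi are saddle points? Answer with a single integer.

psi separates as a function of s plus a function of t, so ∇psi=0 decouples.
∂psi/∂s = -6(s - 3)(s + 1) = 0 at s ∈ {-1, 3}; ∂psi/∂t = -8(t - 1)(t + 3)(t + 4) = 0 at t ∈ {-4, -3, 1}.
The Hessian is diagonal: diag(psi_ss, psi_tt). Second derivatives: psi_ss(-1)=24, psi_ss(3)=-24; psi_tt(-4)=-40, psi_tt(-3)=32, psi_tt(1)=-160.
Saddle points occur where the two diagonal entries have opposite signs: (-1, -4), (-1, 1), (3, -3). Count: 3.

3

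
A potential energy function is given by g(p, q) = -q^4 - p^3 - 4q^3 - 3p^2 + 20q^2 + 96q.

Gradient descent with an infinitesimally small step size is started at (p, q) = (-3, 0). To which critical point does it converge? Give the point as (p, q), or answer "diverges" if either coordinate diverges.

g is separable, so gradient descent decouples: p follows -∂g/∂p, q follows -∂g/∂q.
∂g/∂p = -3p(p + 2); at p=-3 this is -9, so p increases.
∂g/∂q = -4(q - 3)(q + 2)(q + 4); at q=0 this is 96, so q decreases.
p converges to its nearest critical value -2 (a local min of the p-part); q converges to -2. The iterate converges to (-2, -2).

(-2, -2)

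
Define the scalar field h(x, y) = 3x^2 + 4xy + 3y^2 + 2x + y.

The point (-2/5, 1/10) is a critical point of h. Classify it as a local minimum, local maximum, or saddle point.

local minimum

The Hessian of h is constant: H = [[6, 4], [4, 6]].
det(H) = 6·6 − 4² = 20.
det(H) > 0 and tr(H) = 12 > 0, so H is positive definite and the point is a local minimum.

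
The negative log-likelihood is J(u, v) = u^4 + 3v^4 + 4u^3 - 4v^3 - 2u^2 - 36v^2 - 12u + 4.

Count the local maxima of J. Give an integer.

J separates as a function of u plus a function of v, so ∇J=0 decouples.
∂J/∂u = 4(u - 1)(u + 1)(u + 3) = 0 at u ∈ {-3, -1, 1}; ∂J/∂v = 12v(v - 3)(v + 2) = 0 at v ∈ {-2, 0, 3}.
The Hessian is diagonal: diag(J_uu, J_vv). Second derivatives: J_uu(-3)=32, J_uu(-1)=-16, J_uu(1)=32; J_vv(-2)=120, J_vv(0)=-72, J_vv(3)=180.
Local maxima occur where both diagonal entries negative: (-1, 0). Count: 1.

1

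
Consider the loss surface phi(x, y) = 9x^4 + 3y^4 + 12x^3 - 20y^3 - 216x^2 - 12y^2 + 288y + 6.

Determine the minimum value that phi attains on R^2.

-2330

phi(x,y) separates as P(x) + Q(y) + 6, so its minimum is min P + min Q + 6.
P'(x) = 36x(x - 3)(x + 4) vanishes at x ∈ {-4, 0, 3}; Q'(y) = 12(y - 4)(y - 3)(y + 2) vanishes at y ∈ {-2, 3, 4}.
Local minima of P (where P''>0): P(-4)=-1920, P(3)=-891. Local minima of Q: Q(-2)=-416, Q(4)=448.
So the global minimum of phi is P(-4) + Q(-2) + 6 = -1920 − 416 + 6 = -2330, attained at (-4, -2).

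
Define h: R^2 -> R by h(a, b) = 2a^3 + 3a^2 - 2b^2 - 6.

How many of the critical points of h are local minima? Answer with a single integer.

h separates as a function of a plus a function of b, so ∇h=0 decouples.
∂h/∂a = 6a(a + 1) = 0 at a ∈ {-1, 0}; ∂h/∂b = -4b = 0 at b ∈ {0}.
The Hessian is diagonal: diag(h_aa, h_bb). Second derivatives: h_aa(-1)=-6, h_aa(0)=6; h_bb(0)=-4.
Local minima occur where both diagonal entries positive: none. Count: 0.

0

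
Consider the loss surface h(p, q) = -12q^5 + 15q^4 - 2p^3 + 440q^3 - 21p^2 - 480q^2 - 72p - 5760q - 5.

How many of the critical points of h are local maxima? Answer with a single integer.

2

h separates as a function of p plus a function of q, so ∇h=0 decouples.
∂h/∂p = -6(p + 3)(p + 4) = 0 at p ∈ {-4, -3}; ∂h/∂q = -60(q - 4)(q - 3)(q + 2)(q + 4) = 0 at q ∈ {-4, -2, 3, 4}.
The Hessian is diagonal: diag(h_pp, h_qq). Second derivatives: h_pp(-4)=6, h_pp(-3)=-6; h_qq(-4)=6720, h_qq(-2)=-3600, h_qq(3)=2100, h_qq(4)=-2880.
Local maxima occur where both diagonal entries negative: (-3, -2), (-3, 4). Count: 2.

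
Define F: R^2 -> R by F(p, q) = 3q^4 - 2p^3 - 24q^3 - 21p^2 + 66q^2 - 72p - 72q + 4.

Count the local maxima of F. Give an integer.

1

F separates as a function of p plus a function of q, so ∇F=0 decouples.
∂F/∂p = -6(p + 3)(p + 4) = 0 at p ∈ {-4, -3}; ∂F/∂q = 12(q - 3)(q - 2)(q - 1) = 0 at q ∈ {1, 2, 3}.
The Hessian is diagonal: diag(F_pp, F_qq). Second derivatives: F_pp(-4)=6, F_pp(-3)=-6; F_qq(1)=24, F_qq(2)=-12, F_qq(3)=24.
Local maxima occur where both diagonal entries negative: (-3, 2). Count: 1.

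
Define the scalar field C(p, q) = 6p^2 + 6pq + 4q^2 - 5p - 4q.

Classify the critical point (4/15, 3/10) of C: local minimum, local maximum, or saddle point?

local minimum

The Hessian of C is constant: H = [[12, 6], [6, 8]].
det(H) = 12·8 − 6² = 60.
det(H) > 0 and tr(H) = 20 > 0, so H is positive definite and the point is a local minimum.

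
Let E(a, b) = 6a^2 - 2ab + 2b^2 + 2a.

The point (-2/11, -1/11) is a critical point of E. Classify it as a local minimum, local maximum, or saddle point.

local minimum

The Hessian of E is constant: H = [[12, -2], [-2, 4]].
det(H) = 12·4 − (-2)² = 44.
det(H) > 0 and tr(H) = 16 > 0, so H is positive definite and the point is a local minimum.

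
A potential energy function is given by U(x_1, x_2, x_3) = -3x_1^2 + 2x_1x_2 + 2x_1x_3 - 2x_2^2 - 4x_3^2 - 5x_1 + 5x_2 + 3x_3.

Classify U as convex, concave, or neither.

concave

U is quadratic, so its Hessian is the constant matrix H = [[-6, 2, 2], [2, -4, 0], [2, 0, -8]].
Leading principal minors: -6, 20, -144.
Signs alternate −, +, − ⇒ H ≺ 0 ⇒ concave.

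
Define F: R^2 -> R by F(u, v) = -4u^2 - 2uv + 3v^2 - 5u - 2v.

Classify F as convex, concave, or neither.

F is quadratic, so its Hessian is the constant matrix H = [[-8, -2], [-2, 6]].
det(H) = -52, tr(H) = -2.
det(H) < 0, so H is indefinite: neither convex nor concave.

neither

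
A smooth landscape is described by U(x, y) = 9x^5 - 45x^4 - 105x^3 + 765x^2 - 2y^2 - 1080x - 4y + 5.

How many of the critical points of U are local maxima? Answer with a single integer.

2

U separates as a function of x plus a function of y, so ∇U=0 decouples.
∂U/∂x = 45(x - 4)(x - 2)(x - 1)(x + 3) = 0 at x ∈ {-3, 1, 2, 4}; ∂U/∂y = -4(y + 1) = 0 at y ∈ {-1}.
The Hessian is diagonal: diag(U_xx, U_yy). Second derivatives: U_xx(-3)=-6300, U_xx(1)=540, U_xx(2)=-450, U_xx(4)=1890; U_yy(-1)=-4.
Local maxima occur where both diagonal entries negative: (-3, -1), (2, -1). Count: 2.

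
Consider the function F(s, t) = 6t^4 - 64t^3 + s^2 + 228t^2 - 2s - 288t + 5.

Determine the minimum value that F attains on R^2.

F(s,t) separates as P(s) + Q(t) + 5, so its minimum is min P + min Q + 5.
P'(s) = 2s - 2 vanishes at s ∈ {1}; Q'(t) = 24(t - 4)(t - 3)(t - 1) vanishes at t ∈ {1, 3, 4}.
Local minima of P (where P''>0): P(1)=-1. Local minima of Q: Q(1)=-118, Q(4)=-64.
So the global minimum of F is P(1) + Q(1) + 5 = -1 − 118 + 5 = -114, attained at (1, 1).

-114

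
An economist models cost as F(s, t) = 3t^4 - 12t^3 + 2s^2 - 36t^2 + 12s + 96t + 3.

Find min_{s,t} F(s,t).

F(s,t) separates as P(s) + Q(t) + 3, so its minimum is min P + min Q + 3.
P'(s) = 4s + 12 vanishes at s ∈ {-3}; Q'(t) = 12(t - 4)(t - 1)(t + 2) vanishes at t ∈ {-2, 1, 4}.
Local minima of P (where P''>0): P(-3)=-18. Local minima of Q: Q(-2)=-192, Q(4)=-192.
So the global minimum of F is P(-3) + Q(-2) + 3 = -18 − 192 + 3 = -207, attained at (-3, -2).

-207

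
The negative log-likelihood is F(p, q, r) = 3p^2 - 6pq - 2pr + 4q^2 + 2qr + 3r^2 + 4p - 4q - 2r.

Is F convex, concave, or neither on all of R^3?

convex

F is quadratic, so its Hessian is the constant matrix H = [[6, -6, -2], [-6, 8, 2], [-2, 2, 6]].
Leading principal minors: 6, 12, 64.
All positive ⇒ H ≻ 0 ⇒ convex.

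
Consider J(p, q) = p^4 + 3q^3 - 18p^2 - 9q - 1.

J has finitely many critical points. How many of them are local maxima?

1

J separates as a function of p plus a function of q, so ∇J=0 decouples.
∂J/∂p = 4p(p - 3)(p + 3) = 0 at p ∈ {-3, 0, 3}; ∂J/∂q = 9(q - 1)(q + 1) = 0 at q ∈ {-1, 1}.
The Hessian is diagonal: diag(J_pp, J_qq). Second derivatives: J_pp(-3)=72, J_pp(0)=-36, J_pp(3)=72; J_qq(-1)=-18, J_qq(1)=18.
Local maxima occur where both diagonal entries negative: (0, -1). Count: 1.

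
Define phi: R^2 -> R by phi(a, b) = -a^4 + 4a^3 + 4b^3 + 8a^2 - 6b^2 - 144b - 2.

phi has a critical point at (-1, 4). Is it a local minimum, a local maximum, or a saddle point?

The mixed partial ∂²phi/∂a∂b is 0, so the Hessian at any point is diag(phi_aa, phi_bb) = diag(4(-3a^2 + 6a + 4), 12(2b - 1)).
At (-1, 4): H = diag(-20, 84).
The eigenvalues have opposite signs, so H is indefinite: a saddle point.

saddle point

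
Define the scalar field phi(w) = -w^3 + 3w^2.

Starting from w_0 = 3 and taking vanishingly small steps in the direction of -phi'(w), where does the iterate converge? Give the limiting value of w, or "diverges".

diverges

phi'(w) = -3w(w - 2), so phi'(3) = -9.
Gradient descent moves in the -phi' direction, i.e. w is increasing.
There is no critical point above w=3, and phi' keeps the same sign, so the iterate runs off to +∞.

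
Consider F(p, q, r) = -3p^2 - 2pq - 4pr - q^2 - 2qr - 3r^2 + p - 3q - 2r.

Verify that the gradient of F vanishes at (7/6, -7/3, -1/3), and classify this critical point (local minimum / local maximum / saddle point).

local maximum

∇F = (-6p - 2q - 4r + 1, -2p - 2q - 2r - 3, -4p - 2q - 6r - 2); substituting (7/6, -7/3, -1/3) gives ∇F = (0, 0, 0), so (7/6, -7/3, -1/3) is indeed a critical point.
The Hessian is constant: H = [[-6, -2, -4], [-2, -2, -2], [-4, -2, -6]].
Leading principal minors: Δ₁ = -6, Δ₂ = 8, Δ₃ = -24.
The minors alternate sign starting negative (−, +, −), so H is negative definite: a local maximum.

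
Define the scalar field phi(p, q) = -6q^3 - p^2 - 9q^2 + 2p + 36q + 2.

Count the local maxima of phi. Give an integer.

1

phi separates as a function of p plus a function of q, so ∇phi=0 decouples.
∂phi/∂p = -2(p - 1) = 0 at p ∈ {1}; ∂phi/∂q = -18(q - 1)(q + 2) = 0 at q ∈ {-2, 1}.
The Hessian is diagonal: diag(phi_pp, phi_qq). Second derivatives: phi_pp(1)=-2; phi_qq(-2)=54, phi_qq(1)=-54.
Local maxima occur where both diagonal entries negative: (1, 1). Count: 1.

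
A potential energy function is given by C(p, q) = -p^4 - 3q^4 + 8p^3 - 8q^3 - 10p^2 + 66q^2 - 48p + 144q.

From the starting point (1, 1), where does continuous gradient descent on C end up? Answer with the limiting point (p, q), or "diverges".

(3, -1)

C is separable, so gradient descent decouples: p follows -∂C/∂p, q follows -∂C/∂q.
∂C/∂p = -4(p - 4)(p - 3)(p + 1); at p=1 this is -48, so p increases.
∂C/∂q = -12(q - 3)(q + 1)(q + 4); at q=1 this is 240, so q decreases.
p converges to its nearest critical value 3 (a local min of the p-part); q converges to -1. The iterate converges to (3, -1).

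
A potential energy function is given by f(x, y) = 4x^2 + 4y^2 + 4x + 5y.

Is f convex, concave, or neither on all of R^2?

convex

f is quadratic, so its Hessian is the constant matrix H = [[8, 0], [0, 8]].
det(H) = 64, tr(H) = 16.
det(H) > 0 and tr(H) > 0, so H is positive definite everywhere: convex.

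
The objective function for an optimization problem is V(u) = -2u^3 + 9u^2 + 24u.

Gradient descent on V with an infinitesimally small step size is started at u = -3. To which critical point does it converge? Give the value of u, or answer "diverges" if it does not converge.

V'(u) = -6(u - 4)(u + 1), so V'(-3) = -84.
Gradient descent moves in the -V' direction, i.e. u is increasing.
The nearest critical point in that direction is u = -1, where V'' = 30 > 0 (a local minimum). The iterate converges there.

-1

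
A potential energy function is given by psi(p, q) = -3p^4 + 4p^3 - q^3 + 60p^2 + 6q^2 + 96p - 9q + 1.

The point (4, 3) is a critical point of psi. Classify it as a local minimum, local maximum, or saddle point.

The mixed partial ∂²psi/∂p∂q is 0, so the Hessian at any point is diag(psi_pp, psi_qq) = diag(12(-3p^2 + 2p + 10), 6(-q + 2)).
At (4, 3): H = diag(-360, -6).
Both eigenvalues are negative, so H is negative definite: a local maximum.

local maximum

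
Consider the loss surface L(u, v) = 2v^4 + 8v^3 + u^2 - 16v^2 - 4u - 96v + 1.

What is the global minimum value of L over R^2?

L(u,v) separates as P(u) + Q(v) + 1, so its minimum is min P + min Q + 1.
P'(u) = 2u - 4 vanishes at u ∈ {2}; Q'(v) = 8(v - 2)(v + 2)(v + 3) vanishes at v ∈ {-3, -2, 2}.
Local minima of P (where P''>0): P(2)=-4. Local minima of Q: Q(-3)=90, Q(2)=-160.
So the global minimum of L is P(2) + Q(2) + 1 = -4 − 160 + 1 = -163, attained at (2, 2).

-163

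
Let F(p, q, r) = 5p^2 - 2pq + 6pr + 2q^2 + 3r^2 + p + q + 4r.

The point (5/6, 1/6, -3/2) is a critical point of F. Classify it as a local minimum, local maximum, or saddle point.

local minimum

The Hessian is constant: H = [[10, -2, 6], [-2, 4, 0], [6, 0, 6]].
Leading principal minors: Δ₁ = 10, Δ₂ = 36, Δ₃ = 72.
All leading minors are positive, so H is positive definite: a local minimum.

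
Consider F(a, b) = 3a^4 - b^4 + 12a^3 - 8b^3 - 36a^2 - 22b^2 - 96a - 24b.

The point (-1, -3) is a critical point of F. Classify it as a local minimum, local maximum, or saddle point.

The mixed partial ∂²F/∂a∂b is 0, so the Hessian at any point is diag(F_aa, F_bb) = diag(36(a^2 + 2a - 2), -4(3b^2 + 12b + 11)).
At (-1, -3): H = diag(-108, -8).
Both eigenvalues are negative, so H is negative definite: a local maximum.

local maximum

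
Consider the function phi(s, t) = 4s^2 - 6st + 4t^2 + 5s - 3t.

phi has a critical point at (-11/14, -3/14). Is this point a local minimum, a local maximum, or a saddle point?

The Hessian of phi is constant: H = [[8, -6], [-6, 8]].
det(H) = 8·8 − (-6)² = 28.
det(H) > 0 and tr(H) = 16 > 0, so H is positive definite and the point is a local minimum.

local minimum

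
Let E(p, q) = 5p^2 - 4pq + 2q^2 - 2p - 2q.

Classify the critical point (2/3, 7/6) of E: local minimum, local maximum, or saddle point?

local minimum

The Hessian of E is constant: H = [[10, -4], [-4, 4]].
det(H) = 10·4 − (-4)² = 24.
det(H) > 0 and tr(H) = 14 > 0, so H is positive definite and the point is a local minimum.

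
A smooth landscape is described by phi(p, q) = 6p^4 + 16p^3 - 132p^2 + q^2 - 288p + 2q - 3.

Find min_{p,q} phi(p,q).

-1138

phi(p,q) separates as A(p) + B(q) − 3, so its minimum is min A + min B − 3.
A'(p) = 24(p - 3)(p + 1)(p + 4) vanishes at p ∈ {-4, -1, 3}; B'(q) = 2q + 2 vanishes at q ∈ {-1}.
Local minima of A (where A''>0): A(-4)=-448, A(3)=-1134. Local minima of B: B(-1)=-1.
So the global minimum of phi is A(3) + B(-1) − 3 = -1134 − 1 − 3 = -1138, attained at (3, -1).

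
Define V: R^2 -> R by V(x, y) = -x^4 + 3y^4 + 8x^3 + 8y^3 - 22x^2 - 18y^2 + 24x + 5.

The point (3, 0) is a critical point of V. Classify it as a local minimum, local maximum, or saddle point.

local maximum

The mixed partial ∂²V/∂x∂y is 0, so the Hessian at any point is diag(V_xx, V_yy) = diag(4(-3x^2 + 12x - 11), 12(3y^2 + 4y - 3)).
At (3, 0): H = diag(-8, -36).
Both eigenvalues are negative, so H is negative definite: a local maximum.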